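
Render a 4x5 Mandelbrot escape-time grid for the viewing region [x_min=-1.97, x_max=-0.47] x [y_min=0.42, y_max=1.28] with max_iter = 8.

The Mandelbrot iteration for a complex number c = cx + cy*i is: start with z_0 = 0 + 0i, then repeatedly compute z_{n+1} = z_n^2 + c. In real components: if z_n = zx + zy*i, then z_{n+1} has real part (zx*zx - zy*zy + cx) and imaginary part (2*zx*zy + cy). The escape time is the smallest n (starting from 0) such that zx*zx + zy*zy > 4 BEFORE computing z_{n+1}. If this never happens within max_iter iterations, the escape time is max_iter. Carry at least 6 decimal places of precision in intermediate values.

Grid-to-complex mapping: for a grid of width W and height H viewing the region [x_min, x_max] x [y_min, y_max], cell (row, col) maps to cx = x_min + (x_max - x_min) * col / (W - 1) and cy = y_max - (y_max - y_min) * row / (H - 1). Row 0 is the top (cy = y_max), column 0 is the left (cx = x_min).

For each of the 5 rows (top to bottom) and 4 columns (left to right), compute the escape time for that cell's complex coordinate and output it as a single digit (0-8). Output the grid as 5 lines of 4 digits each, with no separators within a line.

Answer: 1223
1234
1335
1348
1468

Derivation:
(row=0, col=0): c = -1.9700 + 1.2800i → escape time 1
(row=0, col=1): c = -1.4700 + 1.2800i → escape time 2
(row=0, col=2): c = -0.9700 + 1.2800i → escape time 2
(row=0, col=3): c = -0.4700 + 1.2800i → escape time 3
(row=1, col=0): c = -1.9700 + 1.0650i → escape time 1
(row=1, col=1): c = -1.4700 + 1.0650i → escape time 2
(row=1, col=2): c = -0.9700 + 1.0650i → escape time 3
(row=1, col=3): c = -0.4700 + 1.0650i → escape time 4
(row=2, col=0): c = -1.9700 + 0.8500i → escape time 1
(row=2, col=1): c = -1.4700 + 0.8500i → escape time 3
(row=2, col=2): c = -0.9700 + 0.8500i → escape time 3
(row=2, col=3): c = -0.4700 + 0.8500i → escape time 5
(row=3, col=0): c = -1.9700 + 0.6350i → escape time 1
(row=3, col=1): c = -1.4700 + 0.6350i → escape time 3
(row=3, col=2): c = -0.9700 + 0.6350i → escape time 4
(row=3, col=3): c = -0.4700 + 0.6350i → escape time 8
(row=4, col=0): c = -1.9700 + 0.4200i → escape time 1
(row=4, col=1): c = -1.4700 + 0.4200i → escape time 4
(row=4, col=2): c = -0.9700 + 0.4200i → escape time 6
(row=4, col=3): c = -0.4700 + 0.4200i → escape time 8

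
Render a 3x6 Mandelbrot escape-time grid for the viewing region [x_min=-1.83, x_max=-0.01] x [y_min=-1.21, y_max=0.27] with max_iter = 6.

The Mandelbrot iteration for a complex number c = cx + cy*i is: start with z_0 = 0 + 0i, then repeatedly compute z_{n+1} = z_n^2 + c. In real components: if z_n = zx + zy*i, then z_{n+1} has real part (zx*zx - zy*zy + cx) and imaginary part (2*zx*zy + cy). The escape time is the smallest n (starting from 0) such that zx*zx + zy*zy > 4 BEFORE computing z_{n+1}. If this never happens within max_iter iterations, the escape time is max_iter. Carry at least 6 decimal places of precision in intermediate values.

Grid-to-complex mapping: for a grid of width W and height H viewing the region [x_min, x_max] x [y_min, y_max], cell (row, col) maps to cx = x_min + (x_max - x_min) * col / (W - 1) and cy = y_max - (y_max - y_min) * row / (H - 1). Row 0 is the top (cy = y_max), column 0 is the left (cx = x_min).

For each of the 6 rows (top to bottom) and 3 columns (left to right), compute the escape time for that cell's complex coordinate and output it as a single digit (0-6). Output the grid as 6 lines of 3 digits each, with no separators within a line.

Answer: 466
666
366
356
136
133

Derivation:
(row=0, col=0): c = -1.8300 + 0.2700i → escape time 4
(row=0, col=1): c = -0.9200 + 0.2700i → escape time 6
(row=0, col=2): c = -0.0100 + 0.2700i → escape time 6
(row=1, col=0): c = -1.8300 + -0.0260i → escape time 6
(row=1, col=1): c = -0.9200 + -0.0260i → escape time 6
(row=1, col=2): c = -0.0100 + -0.0260i → escape time 6
(row=2, col=0): c = -1.8300 + -0.3220i → escape time 3
(row=2, col=1): c = -0.9200 + -0.3220i → escape time 6
(row=2, col=2): c = -0.0100 + -0.3220i → escape time 6
(row=3, col=0): c = -1.8300 + -0.6180i → escape time 3
(row=3, col=1): c = -0.9200 + -0.6180i → escape time 5
(row=3, col=2): c = -0.0100 + -0.6180i → escape time 6
(row=4, col=0): c = -1.8300 + -0.9140i → escape time 1
(row=4, col=1): c = -0.9200 + -0.9140i → escape time 3
(row=4, col=2): c = -0.0100 + -0.9140i → escape time 6
(row=5, col=0): c = -1.8300 + -1.2100i → escape time 1
(row=5, col=1): c = -0.9200 + -1.2100i → escape time 3
(row=5, col=2): c = -0.0100 + -1.2100i → escape time 3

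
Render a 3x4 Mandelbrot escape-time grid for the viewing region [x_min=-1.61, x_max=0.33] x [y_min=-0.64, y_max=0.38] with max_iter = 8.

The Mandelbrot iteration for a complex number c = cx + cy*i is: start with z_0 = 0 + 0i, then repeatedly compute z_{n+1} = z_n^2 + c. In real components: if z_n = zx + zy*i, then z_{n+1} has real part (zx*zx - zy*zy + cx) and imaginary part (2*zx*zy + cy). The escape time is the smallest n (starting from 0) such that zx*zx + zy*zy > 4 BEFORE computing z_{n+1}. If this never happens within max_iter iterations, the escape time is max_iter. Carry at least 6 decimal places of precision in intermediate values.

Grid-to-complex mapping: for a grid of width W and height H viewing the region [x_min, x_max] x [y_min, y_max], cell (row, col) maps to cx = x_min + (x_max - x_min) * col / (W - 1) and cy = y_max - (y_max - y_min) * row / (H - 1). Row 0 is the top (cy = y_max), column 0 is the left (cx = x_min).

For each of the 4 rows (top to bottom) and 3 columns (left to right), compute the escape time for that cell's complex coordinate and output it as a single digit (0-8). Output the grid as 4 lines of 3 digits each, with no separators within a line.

(row=0, col=0): c = -1.6100 + 0.3800i → escape time 4
(row=0, col=1): c = -0.6400 + 0.3800i → escape time 8
(row=0, col=2): c = 0.3300 + 0.3800i → escape time 8
(row=1, col=0): c = -1.6100 + 0.0400i → escape time 8
(row=1, col=1): c = -0.6400 + 0.0400i → escape time 8
(row=1, col=2): c = 0.3300 + 0.0400i → escape time 8
(row=2, col=0): c = -1.6100 + -0.3000i → escape time 4
(row=2, col=1): c = -0.6400 + -0.3000i → escape time 8
(row=2, col=2): c = 0.3300 + -0.3000i → escape time 8
(row=3, col=0): c = -1.6100 + -0.6400i → escape time 3
(row=3, col=1): c = -0.6400 + -0.6400i → escape time 7
(row=3, col=2): c = 0.3300 + -0.6400i → escape time 8

Answer: 488
888
488
378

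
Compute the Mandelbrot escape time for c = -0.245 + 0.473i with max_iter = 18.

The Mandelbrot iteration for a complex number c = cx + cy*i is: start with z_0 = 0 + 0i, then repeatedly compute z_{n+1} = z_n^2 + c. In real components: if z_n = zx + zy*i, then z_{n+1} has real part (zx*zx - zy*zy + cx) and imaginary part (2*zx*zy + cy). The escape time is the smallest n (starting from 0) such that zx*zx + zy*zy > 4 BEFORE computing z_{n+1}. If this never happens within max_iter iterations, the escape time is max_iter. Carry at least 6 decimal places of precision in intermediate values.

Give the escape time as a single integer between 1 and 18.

Answer: 18

Derivation:
z_0 = 0 + 0i, c = -0.2450 + 0.4730i
Iter 1: z = -0.2450 + 0.4730i, |z|^2 = 0.2838
Iter 2: z = -0.4087 + 0.2412i, |z|^2 = 0.2252
Iter 3: z = -0.1362 + 0.2758i, |z|^2 = 0.0946
Iter 4: z = -0.3025 + 0.3979i, |z|^2 = 0.2498
Iter 5: z = -0.3118 + 0.2322i, |z|^2 = 0.1512
Iter 6: z = -0.2017 + 0.3282i, |z|^2 = 0.1484
Iter 7: z = -0.3120 + 0.3406i, |z|^2 = 0.2134
Iter 8: z = -0.2637 + 0.2605i, |z|^2 = 0.1374
Iter 9: z = -0.2433 + 0.3357i, |z|^2 = 0.1719
Iter 10: z = -0.2985 + 0.3097i, |z|^2 = 0.1850
Iter 11: z = -0.2518 + 0.2882i, |z|^2 = 0.1464
Iter 12: z = -0.2646 + 0.3279i, |z|^2 = 0.1775
Iter 13: z = -0.2825 + 0.2995i, |z|^2 = 0.1695
Iter 14: z = -0.2549 + 0.3038i, |z|^2 = 0.1573
Iter 15: z = -0.2723 + 0.3181i, |z|^2 = 0.1754
Iter 16: z = -0.2720 + 0.2997i, |z|^2 = 0.1638
Iter 17: z = -0.2608 + 0.3099i, |z|^2 = 0.1641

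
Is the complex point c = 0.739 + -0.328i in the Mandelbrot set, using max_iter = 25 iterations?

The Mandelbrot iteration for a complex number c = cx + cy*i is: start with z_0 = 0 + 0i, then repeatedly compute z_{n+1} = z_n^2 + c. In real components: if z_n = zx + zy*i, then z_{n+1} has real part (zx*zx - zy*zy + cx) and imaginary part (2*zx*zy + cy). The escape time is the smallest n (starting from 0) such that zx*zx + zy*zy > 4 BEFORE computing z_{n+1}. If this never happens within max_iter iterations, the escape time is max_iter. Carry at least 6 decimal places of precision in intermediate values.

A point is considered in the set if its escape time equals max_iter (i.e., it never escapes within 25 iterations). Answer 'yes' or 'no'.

z_0 = 0 + 0i, c = 0.7390 + -0.3280i
Iter 1: z = 0.7390 + -0.3280i, |z|^2 = 0.6537
Iter 2: z = 1.1775 + -0.8128i, |z|^2 = 2.0472
Iter 3: z = 1.4650 + -2.2422i, |z|^2 = 7.1735
Escaped at iteration 3

Answer: no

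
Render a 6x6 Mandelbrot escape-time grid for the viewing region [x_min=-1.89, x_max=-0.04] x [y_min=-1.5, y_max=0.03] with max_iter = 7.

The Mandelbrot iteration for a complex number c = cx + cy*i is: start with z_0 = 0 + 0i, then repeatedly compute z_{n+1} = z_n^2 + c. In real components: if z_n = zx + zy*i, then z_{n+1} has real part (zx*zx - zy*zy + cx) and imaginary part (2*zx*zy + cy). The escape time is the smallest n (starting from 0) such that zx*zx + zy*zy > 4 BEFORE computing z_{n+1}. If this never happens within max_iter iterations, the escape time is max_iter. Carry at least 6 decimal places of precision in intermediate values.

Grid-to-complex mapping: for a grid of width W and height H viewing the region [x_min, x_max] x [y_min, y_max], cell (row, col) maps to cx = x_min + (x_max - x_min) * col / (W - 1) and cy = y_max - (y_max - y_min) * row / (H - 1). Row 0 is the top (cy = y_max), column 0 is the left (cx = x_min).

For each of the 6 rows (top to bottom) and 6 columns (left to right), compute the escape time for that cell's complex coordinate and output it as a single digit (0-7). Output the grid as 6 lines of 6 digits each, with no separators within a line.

Answer: 677777
357777
234577
133457
123333
112222

Derivation:
(row=0, col=0): c = -1.8900 + 0.0300i → escape time 6
(row=0, col=1): c = -1.5200 + 0.0300i → escape time 7
(row=0, col=2): c = -1.1500 + 0.0300i → escape time 7
(row=0, col=3): c = -0.7800 + 0.0300i → escape time 7
(row=0, col=4): c = -0.4100 + 0.0300i → escape time 7
(row=0, col=5): c = -0.0400 + 0.0300i → escape time 7
(row=1, col=0): c = -1.8900 + -0.2760i → escape time 3
(row=1, col=1): c = -1.5200 + -0.2760i → escape time 5
(row=1, col=2): c = -1.1500 + -0.2760i → escape time 7
(row=1, col=3): c = -0.7800 + -0.2760i → escape time 7
(row=1, col=4): c = -0.4100 + -0.2760i → escape time 7
(row=1, col=5): c = -0.0400 + -0.2760i → escape time 7
(row=2, col=0): c = -1.8900 + -0.5820i → escape time 2
(row=2, col=1): c = -1.5200 + -0.5820i → escape time 3
(row=2, col=2): c = -1.1500 + -0.5820i → escape time 4
(row=2, col=3): c = -0.7800 + -0.5820i → escape time 5
(row=2, col=4): c = -0.4100 + -0.5820i → escape time 7
(row=2, col=5): c = -0.0400 + -0.5820i → escape time 7
(row=3, col=0): c = -1.8900 + -0.8880i → escape time 1
(row=3, col=1): c = -1.5200 + -0.8880i → escape time 3
(row=3, col=2): c = -1.1500 + -0.8880i → escape time 3
(row=3, col=3): c = -0.7800 + -0.8880i → escape time 4
(row=3, col=4): c = -0.4100 + -0.8880i → escape time 5
(row=3, col=5): c = -0.0400 + -0.8880i → escape time 7
(row=4, col=0): c = -1.8900 + -1.1940i → escape time 1
(row=4, col=1): c = -1.5200 + -1.1940i → escape time 2
(row=4, col=2): c = -1.1500 + -1.1940i → escape time 3
(row=4, col=3): c = -0.7800 + -1.1940i → escape time 3
(row=4, col=4): c = -0.4100 + -1.1940i → escape time 3
(row=4, col=5): c = -0.0400 + -1.1940i → escape time 3
(row=5, col=0): c = -1.8900 + -1.5000i → escape time 1
(row=5, col=1): c = -1.5200 + -1.5000i → escape time 1
(row=5, col=2): c = -1.1500 + -1.5000i → escape time 2
(row=5, col=3): c = -0.7800 + -1.5000i → escape time 2
(row=5, col=4): c = -0.4100 + -1.5000i → escape time 2
(row=5, col=5): c = -0.0400 + -1.5000i → escape time 2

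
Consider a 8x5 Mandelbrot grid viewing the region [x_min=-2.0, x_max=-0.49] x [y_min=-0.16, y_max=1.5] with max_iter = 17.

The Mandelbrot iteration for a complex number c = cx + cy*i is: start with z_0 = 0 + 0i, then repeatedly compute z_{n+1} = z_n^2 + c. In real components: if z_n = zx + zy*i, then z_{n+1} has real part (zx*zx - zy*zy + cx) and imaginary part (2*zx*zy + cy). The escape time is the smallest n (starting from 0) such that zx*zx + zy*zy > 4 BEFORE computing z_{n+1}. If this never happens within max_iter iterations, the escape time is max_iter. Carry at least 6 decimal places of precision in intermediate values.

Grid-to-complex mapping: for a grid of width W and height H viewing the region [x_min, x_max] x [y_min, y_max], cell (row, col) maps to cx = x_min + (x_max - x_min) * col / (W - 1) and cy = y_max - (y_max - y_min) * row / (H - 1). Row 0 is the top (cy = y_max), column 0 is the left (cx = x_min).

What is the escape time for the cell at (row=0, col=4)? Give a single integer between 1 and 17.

Answer: 2

Derivation:
z_0 = 0 + 0i, c = -1.1371 + 1.5000i
Iter 1: z = -1.1371 + 1.5000i, |z|^2 = 3.5431
Iter 2: z = -2.0940 + -1.9114i, |z|^2 = 8.0386
Escaped at iteration 2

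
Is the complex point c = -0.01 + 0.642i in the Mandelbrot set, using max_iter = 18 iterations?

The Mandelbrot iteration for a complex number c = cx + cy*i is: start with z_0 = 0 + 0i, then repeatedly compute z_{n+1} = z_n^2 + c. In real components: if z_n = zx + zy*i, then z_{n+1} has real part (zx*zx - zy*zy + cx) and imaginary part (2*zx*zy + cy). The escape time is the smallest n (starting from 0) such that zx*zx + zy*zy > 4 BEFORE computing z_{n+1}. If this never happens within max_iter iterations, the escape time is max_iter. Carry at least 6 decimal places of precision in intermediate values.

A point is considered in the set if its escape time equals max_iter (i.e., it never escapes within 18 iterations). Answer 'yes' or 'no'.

z_0 = 0 + 0i, c = -0.0100 + 0.6420i
Iter 1: z = -0.0100 + 0.6420i, |z|^2 = 0.4123
Iter 2: z = -0.4221 + 0.6292i, |z|^2 = 0.5740
Iter 3: z = -0.2277 + 0.1109i, |z|^2 = 0.0641
Iter 4: z = 0.0295 + 0.5915i, |z|^2 = 0.3507
Iter 5: z = -0.3590 + 0.6770i, |z|^2 = 0.5871
Iter 6: z = -0.3394 + 0.1560i, |z|^2 = 0.1395
Iter 7: z = 0.0809 + 0.5361i, |z|^2 = 0.2940
Iter 8: z = -0.2909 + 0.7287i, |z|^2 = 0.6156
Iter 9: z = -0.4564 + 0.2180i, |z|^2 = 0.2558
Iter 10: z = 0.1508 + 0.4430i, |z|^2 = 0.2190
Iter 11: z = -0.1835 + 0.7756i, |z|^2 = 0.6352
Iter 12: z = -0.5778 + 0.3574i, |z|^2 = 0.4616
Iter 13: z = 0.1962 + 0.2290i, |z|^2 = 0.0909
Iter 14: z = -0.0240 + 0.7319i, |z|^2 = 0.5362
Iter 15: z = -0.5450 + 0.6069i, |z|^2 = 0.6654
Iter 16: z = -0.0813 + -0.0196i, |z|^2 = 0.0070
Iter 17: z = -0.0038 + 0.6452i, |z|^2 = 0.4163
Did not escape in 18 iterations → in set

Answer: yes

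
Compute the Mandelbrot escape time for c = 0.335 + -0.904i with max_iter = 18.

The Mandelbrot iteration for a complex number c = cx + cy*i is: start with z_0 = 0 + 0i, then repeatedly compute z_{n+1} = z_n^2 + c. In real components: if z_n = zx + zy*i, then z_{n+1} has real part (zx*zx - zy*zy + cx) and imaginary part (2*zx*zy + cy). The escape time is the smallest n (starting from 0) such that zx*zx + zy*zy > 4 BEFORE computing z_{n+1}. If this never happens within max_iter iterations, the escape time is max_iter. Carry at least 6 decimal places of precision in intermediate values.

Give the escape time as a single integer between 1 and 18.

z_0 = 0 + 0i, c = 0.3350 + -0.9040i
Iter 1: z = 0.3350 + -0.9040i, |z|^2 = 0.9294
Iter 2: z = -0.3700 + -1.5097i, |z|^2 = 2.4160
Iter 3: z = -1.8072 + 0.2131i, |z|^2 = 3.3115
Iter 4: z = 3.5557 + -1.6744i, |z|^2 = 15.4465
Escaped at iteration 4

Answer: 4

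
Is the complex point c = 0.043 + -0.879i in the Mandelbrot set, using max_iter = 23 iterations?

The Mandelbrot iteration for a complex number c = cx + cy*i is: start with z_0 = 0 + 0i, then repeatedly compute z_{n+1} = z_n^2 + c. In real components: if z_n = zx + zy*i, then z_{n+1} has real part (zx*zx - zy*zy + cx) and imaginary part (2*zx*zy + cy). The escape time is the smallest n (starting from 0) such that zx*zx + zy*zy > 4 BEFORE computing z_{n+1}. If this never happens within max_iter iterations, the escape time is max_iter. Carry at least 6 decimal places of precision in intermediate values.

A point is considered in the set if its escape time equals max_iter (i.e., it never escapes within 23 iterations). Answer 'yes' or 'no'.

z_0 = 0 + 0i, c = 0.0430 + -0.8790i
Iter 1: z = 0.0430 + -0.8790i, |z|^2 = 0.7745
Iter 2: z = -0.7278 + -0.9546i, |z|^2 = 1.4409
Iter 3: z = -0.3386 + 0.5105i, |z|^2 = 0.3752
Iter 4: z = -0.1030 + -1.2247i, |z|^2 = 1.5104
Iter 5: z = -1.4462 + -0.6268i, |z|^2 = 2.4844
Iter 6: z = 1.7417 + 0.9339i, |z|^2 = 3.9057
Iter 7: z = 2.2043 + 2.3743i, |z|^2 = 10.4959
Escaped at iteration 7

Answer: no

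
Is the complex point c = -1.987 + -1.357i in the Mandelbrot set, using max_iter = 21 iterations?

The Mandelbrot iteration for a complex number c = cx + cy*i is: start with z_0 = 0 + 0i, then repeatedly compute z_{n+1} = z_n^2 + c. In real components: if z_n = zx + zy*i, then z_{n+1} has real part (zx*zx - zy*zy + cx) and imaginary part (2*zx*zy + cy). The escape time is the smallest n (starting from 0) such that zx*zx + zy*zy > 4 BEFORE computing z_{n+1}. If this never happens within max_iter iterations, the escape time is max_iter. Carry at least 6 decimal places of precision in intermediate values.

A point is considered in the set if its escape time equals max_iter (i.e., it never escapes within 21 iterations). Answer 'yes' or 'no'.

Answer: no

Derivation:
z_0 = 0 + 0i, c = -1.9870 + -1.3570i
Iter 1: z = -1.9870 + -1.3570i, |z|^2 = 5.7896
Escaped at iteration 1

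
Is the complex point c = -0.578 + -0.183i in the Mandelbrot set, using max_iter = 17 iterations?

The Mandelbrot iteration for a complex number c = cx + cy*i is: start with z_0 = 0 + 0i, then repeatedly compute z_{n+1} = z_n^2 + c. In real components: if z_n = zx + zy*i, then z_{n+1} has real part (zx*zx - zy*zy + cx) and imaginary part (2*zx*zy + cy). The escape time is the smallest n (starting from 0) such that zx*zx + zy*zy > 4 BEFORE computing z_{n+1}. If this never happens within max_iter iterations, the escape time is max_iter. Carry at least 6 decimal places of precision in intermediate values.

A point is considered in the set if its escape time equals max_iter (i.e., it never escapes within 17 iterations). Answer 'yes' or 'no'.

Answer: yes

Derivation:
z_0 = 0 + 0i, c = -0.5780 + -0.1830i
Iter 1: z = -0.5780 + -0.1830i, |z|^2 = 0.3676
Iter 2: z = -0.2774 + 0.0285i, |z|^2 = 0.0778
Iter 3: z = -0.5019 + -0.1988i, |z|^2 = 0.2914
Iter 4: z = -0.3657 + 0.0166i, |z|^2 = 0.1340
Iter 5: z = -0.4446 + -0.1951i, |z|^2 = 0.2357
Iter 6: z = -0.4184 + -0.0095i, |z|^2 = 0.1752
Iter 7: z = -0.4030 + -0.1750i, |z|^2 = 0.1930
Iter 8: z = -0.4462 + -0.0419i, |z|^2 = 0.2009
Iter 9: z = -0.3806 + -0.1456i, |z|^2 = 0.1661
Iter 10: z = -0.4543 + -0.0722i, |z|^2 = 0.2116
Iter 11: z = -0.3768 + -0.1174i, |z|^2 = 0.1558
Iter 12: z = -0.4498 + -0.0945i, |z|^2 = 0.2113
Iter 13: z = -0.3846 + -0.0980i, |z|^2 = 0.1575
Iter 14: z = -0.4397 + -0.1076i, |z|^2 = 0.2049
Iter 15: z = -0.3963 + -0.0884i, |z|^2 = 0.1648
Iter 16: z = -0.4288 + -0.1130i, |z|^2 = 0.1966
Did not escape in 17 iterations → in set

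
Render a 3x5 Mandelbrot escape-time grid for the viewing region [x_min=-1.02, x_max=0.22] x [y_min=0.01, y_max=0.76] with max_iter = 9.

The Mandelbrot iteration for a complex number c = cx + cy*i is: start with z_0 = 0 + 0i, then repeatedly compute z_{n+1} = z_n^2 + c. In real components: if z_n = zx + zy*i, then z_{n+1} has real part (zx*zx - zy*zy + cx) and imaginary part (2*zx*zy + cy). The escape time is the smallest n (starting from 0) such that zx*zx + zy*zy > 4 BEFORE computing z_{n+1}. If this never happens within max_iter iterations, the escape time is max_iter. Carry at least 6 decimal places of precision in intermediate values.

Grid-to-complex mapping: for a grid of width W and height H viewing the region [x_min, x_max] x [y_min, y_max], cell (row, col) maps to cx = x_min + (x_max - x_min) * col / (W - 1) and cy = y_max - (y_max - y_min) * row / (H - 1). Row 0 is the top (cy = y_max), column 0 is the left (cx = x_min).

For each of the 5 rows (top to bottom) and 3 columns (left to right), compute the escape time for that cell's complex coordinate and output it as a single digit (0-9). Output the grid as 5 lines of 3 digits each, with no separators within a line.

(row=0, col=0): c = -1.0200 + 0.7600i → escape time 3
(row=0, col=1): c = -0.4000 + 0.7600i → escape time 7
(row=0, col=2): c = 0.2200 + 0.7600i → escape time 5
(row=1, col=0): c = -1.0200 + 0.5725i → escape time 5
(row=1, col=1): c = -0.4000 + 0.5725i → escape time 9
(row=1, col=2): c = 0.2200 + 0.5725i → escape time 9
(row=2, col=0): c = -1.0200 + 0.3850i → escape time 9
(row=2, col=1): c = -0.4000 + 0.3850i → escape time 9
(row=2, col=2): c = 0.2200 + 0.3850i → escape time 9
(row=3, col=0): c = -1.0200 + 0.1975i → escape time 9
(row=3, col=1): c = -0.4000 + 0.1975i → escape time 9
(row=3, col=2): c = 0.2200 + 0.1975i → escape time 9
(row=4, col=0): c = -1.0200 + 0.0100i → escape time 9
(row=4, col=1): c = -0.4000 + 0.0100i → escape time 9
(row=4, col=2): c = 0.2200 + 0.0100i → escape time 9

Answer: 375
599
999
999
999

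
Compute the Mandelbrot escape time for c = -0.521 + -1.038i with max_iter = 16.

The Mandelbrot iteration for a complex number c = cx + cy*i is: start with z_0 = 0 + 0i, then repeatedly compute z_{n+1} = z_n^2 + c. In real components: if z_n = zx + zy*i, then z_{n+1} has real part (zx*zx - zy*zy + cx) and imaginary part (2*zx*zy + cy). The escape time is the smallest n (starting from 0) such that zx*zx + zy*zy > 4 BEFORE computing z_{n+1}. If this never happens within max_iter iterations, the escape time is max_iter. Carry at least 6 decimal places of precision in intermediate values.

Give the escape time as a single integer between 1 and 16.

Answer: 4

Derivation:
z_0 = 0 + 0i, c = -0.5210 + -1.0380i
Iter 1: z = -0.5210 + -1.0380i, |z|^2 = 1.3489
Iter 2: z = -1.3270 + 0.0436i, |z|^2 = 1.7628
Iter 3: z = 1.2380 + -1.1537i, |z|^2 = 2.8638
Iter 4: z = -0.3193 + -3.8947i, |z|^2 = 15.2703
Escaped at iteration 4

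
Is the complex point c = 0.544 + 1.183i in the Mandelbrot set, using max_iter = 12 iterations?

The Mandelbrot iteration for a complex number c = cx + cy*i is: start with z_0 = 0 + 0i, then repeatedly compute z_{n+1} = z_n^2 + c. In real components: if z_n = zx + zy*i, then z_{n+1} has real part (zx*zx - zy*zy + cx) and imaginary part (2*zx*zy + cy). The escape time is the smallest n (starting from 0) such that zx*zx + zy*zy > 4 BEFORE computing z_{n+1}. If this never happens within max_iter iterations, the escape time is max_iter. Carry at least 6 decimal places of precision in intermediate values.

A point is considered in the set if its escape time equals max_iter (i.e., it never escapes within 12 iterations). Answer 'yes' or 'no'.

Answer: no

Derivation:
z_0 = 0 + 0i, c = 0.5440 + 1.1830i
Iter 1: z = 0.5440 + 1.1830i, |z|^2 = 1.6954
Iter 2: z = -0.5596 + 2.4701i, |z|^2 = 6.4145
Escaped at iteration 2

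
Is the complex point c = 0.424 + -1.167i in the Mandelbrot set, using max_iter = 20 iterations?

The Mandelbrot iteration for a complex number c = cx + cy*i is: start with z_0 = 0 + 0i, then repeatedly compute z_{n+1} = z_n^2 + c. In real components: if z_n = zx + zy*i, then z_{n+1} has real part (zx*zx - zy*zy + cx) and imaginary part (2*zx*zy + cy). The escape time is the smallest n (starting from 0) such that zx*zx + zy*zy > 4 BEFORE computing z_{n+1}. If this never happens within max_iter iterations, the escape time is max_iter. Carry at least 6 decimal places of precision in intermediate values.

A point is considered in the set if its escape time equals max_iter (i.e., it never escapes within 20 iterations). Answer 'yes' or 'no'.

Answer: no

Derivation:
z_0 = 0 + 0i, c = 0.4240 + -1.1670i
Iter 1: z = 0.4240 + -1.1670i, |z|^2 = 1.5417
Iter 2: z = -0.7581 + -2.1566i, |z|^2 = 5.2257
Escaped at iteration 2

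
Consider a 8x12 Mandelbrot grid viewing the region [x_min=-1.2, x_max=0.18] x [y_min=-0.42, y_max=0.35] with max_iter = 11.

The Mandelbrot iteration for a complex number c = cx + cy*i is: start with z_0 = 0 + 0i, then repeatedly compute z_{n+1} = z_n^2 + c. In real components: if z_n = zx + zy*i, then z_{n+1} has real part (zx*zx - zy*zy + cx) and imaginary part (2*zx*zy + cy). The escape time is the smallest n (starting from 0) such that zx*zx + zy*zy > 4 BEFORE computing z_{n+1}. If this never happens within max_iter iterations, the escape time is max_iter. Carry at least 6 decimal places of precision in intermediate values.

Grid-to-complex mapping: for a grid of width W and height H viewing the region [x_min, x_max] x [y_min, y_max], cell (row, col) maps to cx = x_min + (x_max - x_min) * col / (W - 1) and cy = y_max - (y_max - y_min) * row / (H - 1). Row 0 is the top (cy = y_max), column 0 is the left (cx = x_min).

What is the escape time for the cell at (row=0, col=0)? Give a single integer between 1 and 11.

z_0 = 0 + 0i, c = -1.2000 + 0.3500i
Iter 1: z = -1.2000 + 0.3500i, |z|^2 = 1.5625
Iter 2: z = 0.1175 + -0.4900i, |z|^2 = 0.2539
Iter 3: z = -1.4263 + 0.2349i, |z|^2 = 2.0895
Iter 4: z = 0.7792 + -0.3199i, |z|^2 = 0.7094
Iter 5: z = -0.6953 + -0.1486i, |z|^2 = 0.5055
Iter 6: z = -0.7387 + 0.5566i, |z|^2 = 0.8554
Iter 7: z = -0.9641 + -0.4722i, |z|^2 = 1.1526
Iter 8: z = -0.4935 + 1.2606i, |z|^2 = 1.8326
Iter 9: z = -2.5456 + -0.8941i, |z|^2 = 7.2797
Escaped at iteration 9

Answer: 9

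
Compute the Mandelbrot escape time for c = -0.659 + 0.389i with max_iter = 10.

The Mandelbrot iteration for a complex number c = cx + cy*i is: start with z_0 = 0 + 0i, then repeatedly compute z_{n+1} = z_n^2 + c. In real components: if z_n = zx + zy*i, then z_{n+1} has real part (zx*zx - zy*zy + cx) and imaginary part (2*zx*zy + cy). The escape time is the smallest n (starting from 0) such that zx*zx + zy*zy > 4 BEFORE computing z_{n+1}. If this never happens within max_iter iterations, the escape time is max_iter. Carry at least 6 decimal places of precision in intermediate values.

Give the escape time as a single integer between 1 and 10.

Answer: 10

Derivation:
z_0 = 0 + 0i, c = -0.6590 + 0.3890i
Iter 1: z = -0.6590 + 0.3890i, |z|^2 = 0.5856
Iter 2: z = -0.3760 + -0.1237i, |z|^2 = 0.1567
Iter 3: z = -0.5329 + 0.4820i, |z|^2 = 0.5163
Iter 4: z = -0.6074 + -0.1247i, |z|^2 = 0.3845
Iter 5: z = -0.3057 + 0.5405i, |z|^2 = 0.3856
Iter 6: z = -0.8578 + 0.0586i, |z|^2 = 0.7392
Iter 7: z = 0.0733 + 0.2885i, |z|^2 = 0.0886
Iter 8: z = -0.7369 + 0.4313i, |z|^2 = 0.7290
Iter 9: z = -0.3020 + -0.2466i, |z|^2 = 0.1521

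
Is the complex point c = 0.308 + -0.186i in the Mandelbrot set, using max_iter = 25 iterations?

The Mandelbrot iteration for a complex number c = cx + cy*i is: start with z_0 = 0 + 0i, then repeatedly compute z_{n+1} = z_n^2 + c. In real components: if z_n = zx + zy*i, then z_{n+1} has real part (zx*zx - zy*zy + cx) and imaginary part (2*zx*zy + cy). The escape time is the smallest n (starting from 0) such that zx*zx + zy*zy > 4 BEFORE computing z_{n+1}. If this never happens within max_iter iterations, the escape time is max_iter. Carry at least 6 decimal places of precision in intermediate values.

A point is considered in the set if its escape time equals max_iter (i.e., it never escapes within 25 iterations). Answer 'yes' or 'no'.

z_0 = 0 + 0i, c = 0.3080 + -0.1860i
Iter 1: z = 0.3080 + -0.1860i, |z|^2 = 0.1295
Iter 2: z = 0.3683 + -0.3006i, |z|^2 = 0.2260
Iter 3: z = 0.3533 + -0.4074i, |z|^2 = 0.2908
Iter 4: z = 0.2668 + -0.4738i, |z|^2 = 0.2957
Iter 5: z = 0.1547 + -0.4389i, |z|^2 = 0.2165
Iter 6: z = 0.1393 + -0.3218i, |z|^2 = 0.1229
Iter 7: z = 0.2239 + -0.2757i, |z|^2 = 0.1261
Iter 8: z = 0.2821 + -0.3094i, |z|^2 = 0.1753
Iter 9: z = 0.2919 + -0.3606i, |z|^2 = 0.2152
Iter 10: z = 0.2632 + -0.3965i, |z|^2 = 0.2264
Iter 11: z = 0.2200 + -0.3947i, |z|^2 = 0.2042
Iter 12: z = 0.2007 + -0.3597i, |z|^2 = 0.1696
Iter 13: z = 0.2189 + -0.3303i, |z|^2 = 0.1570
Iter 14: z = 0.2468 + -0.3306i, |z|^2 = 0.1702
Iter 15: z = 0.2596 + -0.3492i, |z|^2 = 0.1893
Iter 16: z = 0.2535 + -0.3673i, |z|^2 = 0.1991
Iter 17: z = 0.2373 + -0.3722i, |z|^2 = 0.1949
Iter 18: z = 0.2258 + -0.3627i, |z|^2 = 0.1825
Iter 19: z = 0.2275 + -0.3498i, |z|^2 = 0.1741
Iter 20: z = 0.2374 + -0.3451i, |z|^2 = 0.1755
Iter 21: z = 0.2452 + -0.3499i, |z|^2 = 0.1825
Iter 22: z = 0.2457 + -0.3576i, |z|^2 = 0.1883
Iter 23: z = 0.2405 + -0.3618i, |z|^2 = 0.1887
Iter 24: z = 0.2350 + -0.3600i, |z|^2 = 0.1848
Did not escape in 25 iterations → in set

Answer: yes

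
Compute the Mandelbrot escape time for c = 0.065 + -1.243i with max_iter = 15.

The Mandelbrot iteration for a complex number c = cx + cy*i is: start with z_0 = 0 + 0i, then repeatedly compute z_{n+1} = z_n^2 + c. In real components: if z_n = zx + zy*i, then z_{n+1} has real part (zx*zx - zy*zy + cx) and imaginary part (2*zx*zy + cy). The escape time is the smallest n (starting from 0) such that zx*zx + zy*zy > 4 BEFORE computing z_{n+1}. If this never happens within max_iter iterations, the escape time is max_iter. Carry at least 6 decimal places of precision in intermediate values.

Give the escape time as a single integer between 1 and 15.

Answer: 2

Derivation:
z_0 = 0 + 0i, c = 0.0650 + -1.2430i
Iter 1: z = 0.0650 + -1.2430i, |z|^2 = 1.5493
Iter 2: z = -1.4758 + -1.4046i, |z|^2 = 4.1509
Escaped at iteration 2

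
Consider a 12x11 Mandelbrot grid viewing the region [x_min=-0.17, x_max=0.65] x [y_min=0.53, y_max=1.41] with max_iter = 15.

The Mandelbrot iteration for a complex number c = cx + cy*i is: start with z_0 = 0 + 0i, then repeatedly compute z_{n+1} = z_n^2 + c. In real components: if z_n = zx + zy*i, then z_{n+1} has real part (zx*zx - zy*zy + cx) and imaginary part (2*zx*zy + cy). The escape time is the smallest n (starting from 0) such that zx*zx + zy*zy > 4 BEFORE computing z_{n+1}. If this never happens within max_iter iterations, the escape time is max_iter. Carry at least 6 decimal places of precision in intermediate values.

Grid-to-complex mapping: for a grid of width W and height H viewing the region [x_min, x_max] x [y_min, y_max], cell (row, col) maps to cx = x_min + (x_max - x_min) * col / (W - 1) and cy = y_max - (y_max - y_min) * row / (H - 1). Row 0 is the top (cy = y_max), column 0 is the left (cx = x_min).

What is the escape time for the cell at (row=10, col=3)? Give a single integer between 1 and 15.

z_0 = 0 + 0i, c = 0.0536 + 0.5300i
Iter 1: z = 0.0536 + 0.5300i, |z|^2 = 0.2838
Iter 2: z = -0.2244 + 0.5869i, |z|^2 = 0.3947
Iter 3: z = -0.2404 + 0.2666i, |z|^2 = 0.1289
Iter 4: z = 0.0403 + 0.4018i, |z|^2 = 0.1631
Iter 5: z = -0.1062 + 0.5624i, |z|^2 = 0.3276
Iter 6: z = -0.2514 + 0.4106i, |z|^2 = 0.2318
Iter 7: z = -0.0517 + 0.3236i, |z|^2 = 0.1074
Iter 8: z = -0.0484 + 0.4965i, |z|^2 = 0.2489
Iter 9: z = -0.1906 + 0.4820i, |z|^2 = 0.2686
Iter 10: z = -0.1423 + 0.3463i, |z|^2 = 0.1402
Iter 11: z = -0.0460 + 0.4314i, |z|^2 = 0.1882
Iter 12: z = -0.1304 + 0.4903i, |z|^2 = 0.2574
Iter 13: z = -0.1697 + 0.4022i, |z|^2 = 0.1906
Iter 14: z = -0.0793 + 0.3935i, |z|^2 = 0.1611

Answer: 15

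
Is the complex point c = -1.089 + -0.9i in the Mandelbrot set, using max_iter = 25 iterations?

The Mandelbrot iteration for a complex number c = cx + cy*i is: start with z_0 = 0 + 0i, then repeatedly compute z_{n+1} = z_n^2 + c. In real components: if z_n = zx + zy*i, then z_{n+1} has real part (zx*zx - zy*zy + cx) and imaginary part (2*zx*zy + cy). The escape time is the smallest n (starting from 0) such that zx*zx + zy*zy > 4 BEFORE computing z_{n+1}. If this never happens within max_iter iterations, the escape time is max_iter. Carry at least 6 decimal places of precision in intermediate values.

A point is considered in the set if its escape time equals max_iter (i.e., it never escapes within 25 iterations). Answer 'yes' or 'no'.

z_0 = 0 + 0i, c = -1.0890 + -0.9000i
Iter 1: z = -1.0890 + -0.9000i, |z|^2 = 1.9959
Iter 2: z = -0.7131 + 1.0602i, |z|^2 = 1.6325
Iter 3: z = -1.7045 + -2.4120i, |z|^2 = 8.7233
Escaped at iteration 3

Answer: no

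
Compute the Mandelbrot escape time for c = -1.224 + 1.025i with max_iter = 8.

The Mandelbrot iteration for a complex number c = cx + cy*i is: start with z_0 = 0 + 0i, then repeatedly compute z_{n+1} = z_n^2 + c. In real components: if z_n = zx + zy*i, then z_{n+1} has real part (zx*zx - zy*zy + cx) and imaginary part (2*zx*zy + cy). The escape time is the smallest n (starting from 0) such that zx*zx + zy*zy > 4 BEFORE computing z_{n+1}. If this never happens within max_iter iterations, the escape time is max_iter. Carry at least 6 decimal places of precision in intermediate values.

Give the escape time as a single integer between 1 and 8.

z_0 = 0 + 0i, c = -1.2240 + 1.0250i
Iter 1: z = -1.2240 + 1.0250i, |z|^2 = 2.5488
Iter 2: z = -0.7764 + -1.4842i, |z|^2 = 2.8057
Iter 3: z = -2.8240 + 3.3298i, |z|^2 = 19.0625
Escaped at iteration 3

Answer: 3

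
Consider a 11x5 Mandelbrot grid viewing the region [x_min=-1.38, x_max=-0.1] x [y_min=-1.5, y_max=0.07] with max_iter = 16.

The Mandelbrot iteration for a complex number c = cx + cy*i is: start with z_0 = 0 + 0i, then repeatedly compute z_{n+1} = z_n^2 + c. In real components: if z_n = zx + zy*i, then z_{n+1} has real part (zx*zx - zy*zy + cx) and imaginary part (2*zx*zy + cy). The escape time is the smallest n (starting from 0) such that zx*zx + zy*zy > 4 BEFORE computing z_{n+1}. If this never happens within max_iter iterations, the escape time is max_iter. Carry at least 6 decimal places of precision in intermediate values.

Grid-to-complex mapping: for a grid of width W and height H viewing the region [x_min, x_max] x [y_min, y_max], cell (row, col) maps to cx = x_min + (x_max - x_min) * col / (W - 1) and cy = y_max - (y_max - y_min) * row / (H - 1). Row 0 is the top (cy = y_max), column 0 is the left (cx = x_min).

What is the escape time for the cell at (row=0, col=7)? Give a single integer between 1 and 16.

Answer: 16

Derivation:
z_0 = 0 + 0i, c = -0.4840 + 0.0700i
Iter 1: z = -0.4840 + 0.0700i, |z|^2 = 0.2392
Iter 2: z = -0.2546 + 0.0022i, |z|^2 = 0.0648
Iter 3: z = -0.4192 + 0.0689i, |z|^2 = 0.1804
Iter 4: z = -0.3130 + 0.0123i, |z|^2 = 0.0981
Iter 5: z = -0.3862 + 0.0623i, |z|^2 = 0.1530
Iter 6: z = -0.3388 + 0.0219i, |z|^2 = 0.1152
Iter 7: z = -0.3697 + 0.0552i, |z|^2 = 0.1397
Iter 8: z = -0.3504 + 0.0292i, |z|^2 = 0.1236
Iter 9: z = -0.3621 + 0.0495i, |z|^2 = 0.1336
Iter 10: z = -0.3553 + 0.0341i, |z|^2 = 0.1274
Iter 11: z = -0.3589 + 0.0458i, |z|^2 = 0.1309
Iter 12: z = -0.3573 + 0.0372i, |z|^2 = 0.1290
Iter 13: z = -0.3577 + 0.0434i, |z|^2 = 0.1299
Iter 14: z = -0.3579 + 0.0389i, |z|^2 = 0.1296
Iter 15: z = -0.3574 + 0.0421i, |z|^2 = 0.1295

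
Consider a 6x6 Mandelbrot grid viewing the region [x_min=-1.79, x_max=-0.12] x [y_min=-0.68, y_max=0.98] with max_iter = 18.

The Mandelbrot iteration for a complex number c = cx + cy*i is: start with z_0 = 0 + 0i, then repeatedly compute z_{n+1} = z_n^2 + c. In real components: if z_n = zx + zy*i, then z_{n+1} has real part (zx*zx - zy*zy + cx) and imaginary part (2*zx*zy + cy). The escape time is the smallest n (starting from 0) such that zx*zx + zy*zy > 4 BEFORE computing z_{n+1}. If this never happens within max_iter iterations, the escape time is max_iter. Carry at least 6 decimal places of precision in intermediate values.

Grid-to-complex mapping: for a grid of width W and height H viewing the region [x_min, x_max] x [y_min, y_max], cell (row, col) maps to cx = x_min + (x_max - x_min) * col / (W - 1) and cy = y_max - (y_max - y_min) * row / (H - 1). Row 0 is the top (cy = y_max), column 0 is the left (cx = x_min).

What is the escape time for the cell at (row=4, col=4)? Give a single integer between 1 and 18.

Answer: 18

Derivation:
z_0 = 0 + 0i, c = -0.4540 + -0.3480i
Iter 1: z = -0.4540 + -0.3480i, |z|^2 = 0.3272
Iter 2: z = -0.3690 + -0.0320i, |z|^2 = 0.1372
Iter 3: z = -0.3189 + -0.3244i, |z|^2 = 0.2069
Iter 4: z = -0.4575 + -0.1411i, |z|^2 = 0.2293
Iter 5: z = -0.2646 + -0.2189i, |z|^2 = 0.1179
Iter 6: z = -0.4319 + -0.2322i, |z|^2 = 0.2404
Iter 7: z = -0.3214 + -0.1474i, |z|^2 = 0.1250
Iter 8: z = -0.3725 + -0.2532i, |z|^2 = 0.2028
Iter 9: z = -0.3794 + -0.1594i, |z|^2 = 0.1693
Iter 10: z = -0.3354 + -0.2271i, |z|^2 = 0.1641
Iter 11: z = -0.3930 + -0.1957i, |z|^2 = 0.1928
Iter 12: z = -0.3378 + -0.1942i, |z|^2 = 0.1518
Iter 13: z = -0.3776 + -0.2168i, |z|^2 = 0.1896
Iter 14: z = -0.3584 + -0.1843i, |z|^2 = 0.1624
Iter 15: z = -0.3595 + -0.2159i, |z|^2 = 0.1759
Iter 16: z = -0.3714 + -0.1928i, |z|^2 = 0.1751
Iter 17: z = -0.3532 + -0.2048i, |z|^2 = 0.1667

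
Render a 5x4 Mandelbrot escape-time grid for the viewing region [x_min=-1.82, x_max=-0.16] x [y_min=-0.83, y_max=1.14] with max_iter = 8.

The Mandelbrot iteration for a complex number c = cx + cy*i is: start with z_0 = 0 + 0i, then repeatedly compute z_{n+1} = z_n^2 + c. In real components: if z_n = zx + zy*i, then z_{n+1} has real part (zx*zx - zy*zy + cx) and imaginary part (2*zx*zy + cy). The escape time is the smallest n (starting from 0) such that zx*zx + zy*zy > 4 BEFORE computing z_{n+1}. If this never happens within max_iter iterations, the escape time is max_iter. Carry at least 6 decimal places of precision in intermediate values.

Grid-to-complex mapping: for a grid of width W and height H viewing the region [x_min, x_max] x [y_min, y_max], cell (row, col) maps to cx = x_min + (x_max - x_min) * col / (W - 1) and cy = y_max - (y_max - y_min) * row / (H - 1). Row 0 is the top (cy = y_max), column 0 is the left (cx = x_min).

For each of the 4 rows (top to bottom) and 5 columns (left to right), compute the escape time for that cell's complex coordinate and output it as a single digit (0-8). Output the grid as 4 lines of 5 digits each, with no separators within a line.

(row=0, col=0): c = -1.8200 + 1.1400i → escape time 1
(row=0, col=1): c = -1.4050 + 1.1400i → escape time 2
(row=0, col=2): c = -0.9900 + 1.1400i → escape time 3
(row=0, col=3): c = -0.5750 + 1.1400i → escape time 3
(row=0, col=4): c = -0.1600 + 1.1400i → escape time 5
(row=1, col=0): c = -1.8200 + 0.4833i → escape time 3
(row=1, col=1): c = -1.4050 + 0.4833i → escape time 3
(row=1, col=2): c = -0.9900 + 0.4833i → escape time 5
(row=1, col=3): c = -0.5750 + 0.4833i → escape time 8
(row=1, col=4): c = -0.1600 + 0.4833i → escape time 8
(row=2, col=0): c = -1.8200 + -0.1733i → escape time 4
(row=2, col=1): c = -1.4050 + -0.1733i → escape time 8
(row=2, col=2): c = -0.9900 + -0.1733i → escape time 8
(row=2, col=3): c = -0.5750 + -0.1733i → escape time 8
(row=2, col=4): c = -0.1600 + -0.1733i → escape time 8
(row=3, col=0): c = -1.8200 + -0.8300i → escape time 1
(row=3, col=1): c = -1.4050 + -0.8300i → escape time 3
(row=3, col=2): c = -0.9900 + -0.8300i → escape time 3
(row=3, col=3): c = -0.5750 + -0.8300i → escape time 4
(row=3, col=4): c = -0.1600 + -0.8300i → escape time 8

Answer: 12335
33588
48888
13348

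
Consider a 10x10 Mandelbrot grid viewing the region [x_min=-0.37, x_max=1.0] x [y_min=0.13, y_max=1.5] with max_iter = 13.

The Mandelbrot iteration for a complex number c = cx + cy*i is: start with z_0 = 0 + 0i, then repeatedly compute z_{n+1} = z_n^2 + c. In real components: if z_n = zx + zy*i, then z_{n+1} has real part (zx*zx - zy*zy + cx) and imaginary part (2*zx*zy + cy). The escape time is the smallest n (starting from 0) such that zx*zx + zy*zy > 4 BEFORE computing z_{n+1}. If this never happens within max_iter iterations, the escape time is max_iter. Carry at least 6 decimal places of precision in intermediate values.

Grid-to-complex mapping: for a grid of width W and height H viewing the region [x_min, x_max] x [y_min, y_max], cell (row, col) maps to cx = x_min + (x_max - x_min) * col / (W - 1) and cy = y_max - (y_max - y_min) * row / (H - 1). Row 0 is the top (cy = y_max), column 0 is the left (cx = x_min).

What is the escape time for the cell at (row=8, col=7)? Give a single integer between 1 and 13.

Answer: 3

Derivation:
z_0 = 0 + 0i, c = 0.6956 + 0.2822i
Iter 1: z = 0.6956 + 0.2822i, |z|^2 = 0.5634
Iter 2: z = 1.0997 + 0.6748i, |z|^2 = 1.6647
Iter 3: z = 1.4495 + 1.7664i, |z|^2 = 5.2214
Escaped at iteration 3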